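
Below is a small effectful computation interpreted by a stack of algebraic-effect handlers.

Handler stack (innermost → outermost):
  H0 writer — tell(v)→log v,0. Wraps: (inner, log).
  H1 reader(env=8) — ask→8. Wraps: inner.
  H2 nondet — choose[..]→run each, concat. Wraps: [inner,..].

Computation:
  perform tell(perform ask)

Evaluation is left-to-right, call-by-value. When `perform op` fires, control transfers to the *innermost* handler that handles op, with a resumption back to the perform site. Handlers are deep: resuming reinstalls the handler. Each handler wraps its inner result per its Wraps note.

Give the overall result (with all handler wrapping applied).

Answer: [(0, (8))]

Working:
ask @ H1 ⇒ 8
tell(8) @ H0 ⇒ log+=8
H0 returns (0, (8))
H1 returns (0, (8))
H2 returns [(0, (8))]
= [(0, (8))]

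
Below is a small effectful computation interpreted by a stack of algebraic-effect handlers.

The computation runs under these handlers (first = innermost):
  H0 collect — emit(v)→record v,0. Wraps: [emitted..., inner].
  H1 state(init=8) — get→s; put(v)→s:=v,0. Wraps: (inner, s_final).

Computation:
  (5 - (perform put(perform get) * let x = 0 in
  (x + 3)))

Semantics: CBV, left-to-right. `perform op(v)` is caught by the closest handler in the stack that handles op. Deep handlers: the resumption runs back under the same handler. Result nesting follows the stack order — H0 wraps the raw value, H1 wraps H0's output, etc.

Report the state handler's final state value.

Evaluation trace:
get @ H1 ⇒ 8
put(8) @ H1 ⇒ s:=8
H0 returns [5]
H1 returns ([5], 8)
= ([5], 8)

Answer: 8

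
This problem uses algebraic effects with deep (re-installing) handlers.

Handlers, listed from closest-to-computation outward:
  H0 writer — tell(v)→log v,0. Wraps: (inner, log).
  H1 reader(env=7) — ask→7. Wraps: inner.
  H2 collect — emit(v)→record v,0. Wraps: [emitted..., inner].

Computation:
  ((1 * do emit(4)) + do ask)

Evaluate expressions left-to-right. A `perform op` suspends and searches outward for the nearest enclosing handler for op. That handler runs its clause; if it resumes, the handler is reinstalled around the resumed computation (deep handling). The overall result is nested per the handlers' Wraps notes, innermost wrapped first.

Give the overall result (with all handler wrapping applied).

Answer: [4, (7, ())]

Step-by-step:
emit(4) @ H2 ⇒ out+=4
ask @ H1 ⇒ 7
H0 returns (7, ())
H1 returns (7, ())
H2 returns [4, (7, ())]
= [4, (7, ())]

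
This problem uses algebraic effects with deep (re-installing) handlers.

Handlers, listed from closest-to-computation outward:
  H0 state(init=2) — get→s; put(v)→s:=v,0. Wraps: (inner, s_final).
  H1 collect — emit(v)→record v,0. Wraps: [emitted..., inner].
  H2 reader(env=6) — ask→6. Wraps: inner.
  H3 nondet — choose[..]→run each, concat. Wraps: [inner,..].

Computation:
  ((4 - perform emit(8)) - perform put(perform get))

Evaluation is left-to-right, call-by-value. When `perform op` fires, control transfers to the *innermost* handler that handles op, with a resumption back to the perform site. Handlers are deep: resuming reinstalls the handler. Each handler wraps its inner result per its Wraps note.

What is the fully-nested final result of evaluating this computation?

Answer: [[8, (4, 2)]]

Step-by-step:
emit(8) @ H1 ⇒ out+=8
get @ H0 ⇒ 2
put(2) @ H0 ⇒ s:=2
H0 returns (4, 2)
H1 returns [8, (4, 2)]
H2 returns [8, (4, 2)]
H3 returns [[8, (4, 2)]]
= [[8, (4, 2)]]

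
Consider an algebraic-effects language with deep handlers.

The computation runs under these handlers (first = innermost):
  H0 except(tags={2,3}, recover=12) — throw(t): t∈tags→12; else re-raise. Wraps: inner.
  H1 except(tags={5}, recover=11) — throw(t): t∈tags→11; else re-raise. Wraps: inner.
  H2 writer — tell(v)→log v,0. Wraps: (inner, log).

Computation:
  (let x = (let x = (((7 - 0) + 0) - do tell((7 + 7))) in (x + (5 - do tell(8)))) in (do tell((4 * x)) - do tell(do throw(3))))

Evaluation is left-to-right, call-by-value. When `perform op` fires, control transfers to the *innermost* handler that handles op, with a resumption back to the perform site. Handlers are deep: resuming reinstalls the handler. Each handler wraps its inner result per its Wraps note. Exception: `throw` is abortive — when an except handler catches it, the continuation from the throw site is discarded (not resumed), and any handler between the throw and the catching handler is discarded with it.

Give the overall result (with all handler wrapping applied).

Step-by-step:
tell(14) @ H2 ⇒ log+=14
tell(8) @ H2 ⇒ log+=8
tell(48) @ H2 ⇒ log+=48
throw(3) @ H0 caught ⇒ 12
H1 returns 12
H2 returns (12, (14, 8, 48))
= (12, (14, 8, 48))

Answer: (12, (14, 8, 48))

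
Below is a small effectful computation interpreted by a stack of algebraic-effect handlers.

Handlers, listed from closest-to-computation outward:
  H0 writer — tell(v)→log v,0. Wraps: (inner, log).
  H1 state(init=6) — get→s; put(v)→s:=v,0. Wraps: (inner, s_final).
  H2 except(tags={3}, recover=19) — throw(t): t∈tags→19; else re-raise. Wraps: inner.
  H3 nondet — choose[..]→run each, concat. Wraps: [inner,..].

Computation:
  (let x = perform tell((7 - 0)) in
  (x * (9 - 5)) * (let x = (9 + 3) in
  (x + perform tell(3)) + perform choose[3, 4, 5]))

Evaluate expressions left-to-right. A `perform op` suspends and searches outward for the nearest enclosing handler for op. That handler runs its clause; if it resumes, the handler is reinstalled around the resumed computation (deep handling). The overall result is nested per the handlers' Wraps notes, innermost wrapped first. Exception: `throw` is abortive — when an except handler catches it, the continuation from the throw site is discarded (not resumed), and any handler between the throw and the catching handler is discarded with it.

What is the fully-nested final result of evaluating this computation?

Answer: [((0, (7, 3)), 6), ((0, (7, 3)), 6), ((0, (7, 3)), 6)]

Evaluation trace:
tell(7) @ H0 ⇒ log+=7
tell(3) @ H0 ⇒ log+=3
choose[3, 4, 5] @ H3
  branch[0] choose=3:
    H0 returns (0, (7, 3))
    H1 returns ((0, (7, 3)), 6)
    H2 returns ((0, (7, 3)), 6)
    H3 returns [((0, (7, 3)), 6)]
  branch[1] choose=4:
    H0 returns (0, (7, 3))
    H1 returns ((0, (7, 3)), 6)
    H2 returns ((0, (7, 3)), 6)
    H3 returns [((0, (7, 3)), 6)]
  branch[2] choose=5:
    H0 returns (0, (7, 3))
    H1 returns ((0, (7, 3)), 6)
    H2 returns ((0, (7, 3)), 6)
    H3 returns [((0, (7, 3)), 6)]
= [((0, (7, 3)), 6), ((0, (7, 3)), 6), ((0, (7, 3)), 6)]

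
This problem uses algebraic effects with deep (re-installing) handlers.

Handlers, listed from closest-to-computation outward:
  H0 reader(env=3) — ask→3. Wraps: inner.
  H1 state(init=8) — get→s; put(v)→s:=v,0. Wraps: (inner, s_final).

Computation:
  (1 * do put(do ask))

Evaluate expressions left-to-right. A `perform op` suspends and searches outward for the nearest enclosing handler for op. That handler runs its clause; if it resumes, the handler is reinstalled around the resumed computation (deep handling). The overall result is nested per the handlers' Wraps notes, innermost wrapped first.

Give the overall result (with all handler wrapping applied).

Answer: (0, 3)

Step-by-step:
ask @ H0 ⇒ 3
put(3) @ H1 ⇒ s:=3
H0 returns 0
H1 returns (0, 3)
= (0, 3)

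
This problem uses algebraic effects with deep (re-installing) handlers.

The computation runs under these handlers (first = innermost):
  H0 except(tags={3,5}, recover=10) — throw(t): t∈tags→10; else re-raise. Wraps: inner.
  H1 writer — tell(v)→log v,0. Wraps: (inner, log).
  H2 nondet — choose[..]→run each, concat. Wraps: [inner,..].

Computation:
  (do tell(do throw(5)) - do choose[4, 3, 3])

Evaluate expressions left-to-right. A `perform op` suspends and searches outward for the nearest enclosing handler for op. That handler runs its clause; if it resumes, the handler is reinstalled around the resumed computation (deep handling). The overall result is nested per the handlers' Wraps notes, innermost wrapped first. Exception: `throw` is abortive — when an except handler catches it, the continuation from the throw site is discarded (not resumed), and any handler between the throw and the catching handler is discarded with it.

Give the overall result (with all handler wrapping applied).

Evaluation trace:
throw(5) @ H0 caught ⇒ 10
H1 returns (10, ())
H2 returns [(10, ())]
= [(10, ())]

Answer: [(10, ())]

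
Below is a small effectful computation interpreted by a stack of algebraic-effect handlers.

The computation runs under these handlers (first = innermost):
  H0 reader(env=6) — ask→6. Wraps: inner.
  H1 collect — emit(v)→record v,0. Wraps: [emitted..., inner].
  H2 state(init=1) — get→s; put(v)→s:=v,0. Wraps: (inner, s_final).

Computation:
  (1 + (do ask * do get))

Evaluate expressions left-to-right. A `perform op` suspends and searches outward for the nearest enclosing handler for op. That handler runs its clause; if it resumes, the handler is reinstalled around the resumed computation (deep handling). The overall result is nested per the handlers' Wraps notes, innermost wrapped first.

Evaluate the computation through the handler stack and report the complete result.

Answer: ([7], 1)

Step-by-step:
ask @ H0 ⇒ 6
get @ H2 ⇒ 1
H0 returns 7
H1 returns [7]
H2 returns ([7], 1)
= ([7], 1)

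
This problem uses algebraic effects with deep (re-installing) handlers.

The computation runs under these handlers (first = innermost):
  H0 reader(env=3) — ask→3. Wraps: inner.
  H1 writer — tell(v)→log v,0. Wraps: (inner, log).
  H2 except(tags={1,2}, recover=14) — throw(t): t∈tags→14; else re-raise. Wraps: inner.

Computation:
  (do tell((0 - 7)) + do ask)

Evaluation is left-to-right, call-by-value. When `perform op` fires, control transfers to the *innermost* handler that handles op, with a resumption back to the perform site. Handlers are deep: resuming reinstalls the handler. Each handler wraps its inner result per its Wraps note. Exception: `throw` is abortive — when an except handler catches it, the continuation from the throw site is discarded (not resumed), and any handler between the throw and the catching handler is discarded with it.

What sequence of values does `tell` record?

Step-by-step:
tell(-7) @ H1 ⇒ log+=-7
ask @ H0 ⇒ 3
H0 returns 3
H1 returns (3, (-7))
H2 returns (3, (-7))
= (3, (-7))

Answer: (-7)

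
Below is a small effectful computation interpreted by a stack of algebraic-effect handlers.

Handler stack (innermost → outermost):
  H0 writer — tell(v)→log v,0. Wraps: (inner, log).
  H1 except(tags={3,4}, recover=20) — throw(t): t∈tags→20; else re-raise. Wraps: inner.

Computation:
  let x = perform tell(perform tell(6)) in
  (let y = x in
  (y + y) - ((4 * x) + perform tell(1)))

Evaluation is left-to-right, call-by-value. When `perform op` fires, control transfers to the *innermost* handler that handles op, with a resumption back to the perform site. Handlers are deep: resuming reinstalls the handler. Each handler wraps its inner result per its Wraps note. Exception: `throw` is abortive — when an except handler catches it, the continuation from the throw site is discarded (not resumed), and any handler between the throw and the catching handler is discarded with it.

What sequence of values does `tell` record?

Answer: (6, 0, 1)

Working:
tell(6) @ H0 ⇒ log+=6
tell(0) @ H0 ⇒ log+=0
tell(1) @ H0 ⇒ log+=1
H0 returns (0, (6, 0, 1))
H1 returns (0, (6, 0, 1))
= (0, (6, 0, 1))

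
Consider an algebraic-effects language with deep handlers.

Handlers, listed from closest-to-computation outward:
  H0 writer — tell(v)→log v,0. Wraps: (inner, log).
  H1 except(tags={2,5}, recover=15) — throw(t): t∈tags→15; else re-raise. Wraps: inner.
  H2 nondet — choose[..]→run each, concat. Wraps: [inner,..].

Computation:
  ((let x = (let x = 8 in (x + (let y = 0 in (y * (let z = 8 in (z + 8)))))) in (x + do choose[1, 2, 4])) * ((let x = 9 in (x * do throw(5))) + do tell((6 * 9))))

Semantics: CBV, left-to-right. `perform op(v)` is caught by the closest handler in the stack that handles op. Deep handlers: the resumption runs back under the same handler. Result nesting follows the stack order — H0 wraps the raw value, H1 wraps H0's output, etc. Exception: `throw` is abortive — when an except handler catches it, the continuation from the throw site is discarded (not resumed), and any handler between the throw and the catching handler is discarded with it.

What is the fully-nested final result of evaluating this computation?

Answer: [15, 15, 15]

Working:
choose[1, 2, 4] @ H2
  branch[0] choose=1:
    throw(5) @ H1 caught ⇒ 15
    H2 returns [15]
  branch[1] choose=2:
    throw(5) @ H1 caught ⇒ 15
    H2 returns [15]
  branch[2] choose=4:
    throw(5) @ H1 caught ⇒ 15
    H2 returns [15]
= [15, 15, 15]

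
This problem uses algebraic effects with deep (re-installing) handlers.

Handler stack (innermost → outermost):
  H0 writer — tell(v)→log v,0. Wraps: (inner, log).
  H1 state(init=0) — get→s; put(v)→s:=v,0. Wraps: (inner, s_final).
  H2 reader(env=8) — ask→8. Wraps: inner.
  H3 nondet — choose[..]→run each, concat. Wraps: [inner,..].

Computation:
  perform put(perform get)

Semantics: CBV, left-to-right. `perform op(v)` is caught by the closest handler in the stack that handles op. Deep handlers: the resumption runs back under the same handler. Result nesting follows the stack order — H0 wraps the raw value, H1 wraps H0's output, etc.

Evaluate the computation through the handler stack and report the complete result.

Answer: [((0, ()), 0)]

Step-by-step:
get @ H1 ⇒ 0
put(0) @ H1 ⇒ s:=0
H0 returns (0, ())
H1 returns ((0, ()), 0)
H2 returns ((0, ()), 0)
H3 returns [((0, ()), 0)]
= [((0, ()), 0)]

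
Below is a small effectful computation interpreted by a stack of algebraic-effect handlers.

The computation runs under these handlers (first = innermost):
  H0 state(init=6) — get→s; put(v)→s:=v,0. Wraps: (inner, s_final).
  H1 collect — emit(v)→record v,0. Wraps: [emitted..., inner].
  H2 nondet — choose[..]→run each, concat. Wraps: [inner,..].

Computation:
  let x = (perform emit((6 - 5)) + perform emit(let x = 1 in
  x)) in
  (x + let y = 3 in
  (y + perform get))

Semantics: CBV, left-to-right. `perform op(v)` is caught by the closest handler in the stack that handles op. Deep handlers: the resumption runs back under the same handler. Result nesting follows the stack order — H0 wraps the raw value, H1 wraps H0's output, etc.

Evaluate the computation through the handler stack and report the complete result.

Evaluation trace:
emit(1) @ H1 ⇒ out+=1
emit(1) @ H1 ⇒ out+=1
get @ H0 ⇒ 6
H0 returns (9, 6)
H1 returns [1, 1, (9, 6)]
H2 returns [[1, 1, (9, 6)]]
= [[1, 1, (9, 6)]]

Answer: [[1, 1, (9, 6)]]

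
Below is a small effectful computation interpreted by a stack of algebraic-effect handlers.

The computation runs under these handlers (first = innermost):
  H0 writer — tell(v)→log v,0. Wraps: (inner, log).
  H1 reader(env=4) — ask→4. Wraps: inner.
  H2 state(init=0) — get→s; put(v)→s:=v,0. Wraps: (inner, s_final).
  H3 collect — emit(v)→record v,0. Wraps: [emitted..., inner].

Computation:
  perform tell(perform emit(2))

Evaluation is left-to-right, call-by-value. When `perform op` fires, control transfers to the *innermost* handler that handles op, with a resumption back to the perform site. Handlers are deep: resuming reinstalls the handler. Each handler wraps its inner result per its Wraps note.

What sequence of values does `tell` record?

Answer: (0)

Working:
emit(2) @ H3 ⇒ out+=2
tell(0) @ H0 ⇒ log+=0
H0 returns (0, (0))
H1 returns (0, (0))
H2 returns ((0, (0)), 0)
H3 returns [2, ((0, (0)), 0)]
= [2, ((0, (0)), 0)]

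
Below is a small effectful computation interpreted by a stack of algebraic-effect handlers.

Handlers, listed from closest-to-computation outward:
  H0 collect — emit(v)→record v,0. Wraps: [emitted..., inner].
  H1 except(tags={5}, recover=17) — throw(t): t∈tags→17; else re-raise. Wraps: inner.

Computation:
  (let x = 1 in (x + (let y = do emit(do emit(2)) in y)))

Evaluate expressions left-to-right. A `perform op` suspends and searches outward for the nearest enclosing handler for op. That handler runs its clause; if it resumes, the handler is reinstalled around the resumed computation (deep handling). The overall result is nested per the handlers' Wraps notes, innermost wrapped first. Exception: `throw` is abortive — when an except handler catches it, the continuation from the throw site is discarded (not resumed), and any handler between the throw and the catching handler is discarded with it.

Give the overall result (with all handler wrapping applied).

Evaluation trace:
emit(2) @ H0 ⇒ out+=2
emit(0) @ H0 ⇒ out+=0
H0 returns [2, 0, 1]
H1 returns [2, 0, 1]
= [2, 0, 1]

Answer: [2, 0, 1]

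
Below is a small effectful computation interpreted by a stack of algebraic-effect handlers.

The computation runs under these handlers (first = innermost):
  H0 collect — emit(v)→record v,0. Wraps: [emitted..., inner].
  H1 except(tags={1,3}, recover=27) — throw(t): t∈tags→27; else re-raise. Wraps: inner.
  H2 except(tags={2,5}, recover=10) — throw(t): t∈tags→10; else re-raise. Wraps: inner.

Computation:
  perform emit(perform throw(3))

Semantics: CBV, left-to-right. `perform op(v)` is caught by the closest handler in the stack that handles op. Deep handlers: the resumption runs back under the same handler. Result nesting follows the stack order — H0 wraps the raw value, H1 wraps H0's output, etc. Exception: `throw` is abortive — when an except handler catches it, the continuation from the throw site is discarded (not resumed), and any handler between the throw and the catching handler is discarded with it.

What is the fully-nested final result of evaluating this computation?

Answer: 27

Step-by-step:
throw(3) @ H1 caught ⇒ 27
H2 returns 27
= 27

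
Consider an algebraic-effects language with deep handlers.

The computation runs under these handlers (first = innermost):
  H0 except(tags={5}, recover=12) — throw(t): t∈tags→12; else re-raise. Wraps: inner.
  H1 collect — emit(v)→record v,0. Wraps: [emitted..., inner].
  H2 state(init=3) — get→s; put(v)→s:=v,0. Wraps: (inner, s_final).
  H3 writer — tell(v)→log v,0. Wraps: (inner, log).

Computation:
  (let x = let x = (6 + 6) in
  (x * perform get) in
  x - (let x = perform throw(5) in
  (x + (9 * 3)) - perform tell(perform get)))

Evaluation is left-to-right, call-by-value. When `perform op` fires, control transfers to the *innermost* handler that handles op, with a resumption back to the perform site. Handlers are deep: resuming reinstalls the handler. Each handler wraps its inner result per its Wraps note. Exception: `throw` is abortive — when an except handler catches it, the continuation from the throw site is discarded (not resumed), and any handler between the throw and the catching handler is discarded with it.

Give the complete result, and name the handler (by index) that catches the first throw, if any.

Step-by-step:
get @ H2 ⇒ 3
throw(5) @ H0 caught ⇒ 12
H1 returns [12]
H2 returns ([12], 3)
H3 returns (([12], 3), ())
= (([12], 3), ())

Answer: (([12], 3), ()) ; first throw caught by: H0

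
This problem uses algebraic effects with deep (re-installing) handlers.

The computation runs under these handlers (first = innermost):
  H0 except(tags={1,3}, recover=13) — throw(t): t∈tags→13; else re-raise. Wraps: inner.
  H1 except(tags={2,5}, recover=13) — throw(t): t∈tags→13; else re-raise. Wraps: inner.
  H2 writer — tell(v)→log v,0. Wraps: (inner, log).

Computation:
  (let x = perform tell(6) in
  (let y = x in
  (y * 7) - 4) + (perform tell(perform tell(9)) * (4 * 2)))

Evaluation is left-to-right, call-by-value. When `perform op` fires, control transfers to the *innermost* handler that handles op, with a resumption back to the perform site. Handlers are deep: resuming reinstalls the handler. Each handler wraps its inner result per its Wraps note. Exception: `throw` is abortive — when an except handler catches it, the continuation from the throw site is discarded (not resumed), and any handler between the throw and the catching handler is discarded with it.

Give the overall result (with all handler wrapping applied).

Evaluation trace:
tell(6) @ H2 ⇒ log+=6
tell(9) @ H2 ⇒ log+=9
tell(0) @ H2 ⇒ log+=0
H0 returns -4
H1 returns -4
H2 returns (-4, (6, 9, 0))
= (-4, (6, 9, 0))

Answer: (-4, (6, 9, 0))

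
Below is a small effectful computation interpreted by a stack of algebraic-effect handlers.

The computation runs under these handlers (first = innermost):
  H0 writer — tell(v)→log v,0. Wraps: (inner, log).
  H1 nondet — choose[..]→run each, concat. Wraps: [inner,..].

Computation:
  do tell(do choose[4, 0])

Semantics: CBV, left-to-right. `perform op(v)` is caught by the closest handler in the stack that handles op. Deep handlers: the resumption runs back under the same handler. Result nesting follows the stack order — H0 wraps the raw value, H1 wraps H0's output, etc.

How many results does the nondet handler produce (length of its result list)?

Evaluation trace:
choose[4, 0] @ H1
  branch[0] choose=4:
    tell(4) @ H0 ⇒ log+=4
    H0 returns (0, (4))
    H1 returns [(0, (4))]
  branch[1] choose=0:
    tell(0) @ H0 ⇒ log+=0
    H0 returns (0, (0))
    H1 returns [(0, (0))]
= [(0, (4)), (0, (0))]

Answer: 2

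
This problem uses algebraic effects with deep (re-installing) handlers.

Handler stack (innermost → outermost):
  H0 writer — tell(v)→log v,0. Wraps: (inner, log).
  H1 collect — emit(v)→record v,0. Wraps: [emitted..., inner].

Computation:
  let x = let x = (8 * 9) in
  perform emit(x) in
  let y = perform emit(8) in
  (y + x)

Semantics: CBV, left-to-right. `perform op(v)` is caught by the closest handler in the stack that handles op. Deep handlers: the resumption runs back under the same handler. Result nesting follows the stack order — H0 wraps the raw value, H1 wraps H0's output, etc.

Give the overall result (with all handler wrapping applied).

Working:
emit(72) @ H1 ⇒ out+=72
emit(8) @ H1 ⇒ out+=8
H0 returns (0, ())
H1 returns [72, 8, (0, ())]
= [72, 8, (0, ())]

Answer: [72, 8, (0, ())]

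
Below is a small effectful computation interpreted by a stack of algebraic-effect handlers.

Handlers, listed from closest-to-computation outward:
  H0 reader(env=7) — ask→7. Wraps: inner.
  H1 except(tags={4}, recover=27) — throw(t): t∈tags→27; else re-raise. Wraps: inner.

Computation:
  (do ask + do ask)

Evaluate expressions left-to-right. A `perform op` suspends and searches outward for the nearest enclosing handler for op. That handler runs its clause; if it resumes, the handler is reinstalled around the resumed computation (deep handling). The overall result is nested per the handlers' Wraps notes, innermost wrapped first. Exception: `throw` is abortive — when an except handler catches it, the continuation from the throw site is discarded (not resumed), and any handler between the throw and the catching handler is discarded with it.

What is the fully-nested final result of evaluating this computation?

Working:
ask @ H0 ⇒ 7
ask @ H0 ⇒ 7
H0 returns 14
H1 returns 14
= 14

Answer: 14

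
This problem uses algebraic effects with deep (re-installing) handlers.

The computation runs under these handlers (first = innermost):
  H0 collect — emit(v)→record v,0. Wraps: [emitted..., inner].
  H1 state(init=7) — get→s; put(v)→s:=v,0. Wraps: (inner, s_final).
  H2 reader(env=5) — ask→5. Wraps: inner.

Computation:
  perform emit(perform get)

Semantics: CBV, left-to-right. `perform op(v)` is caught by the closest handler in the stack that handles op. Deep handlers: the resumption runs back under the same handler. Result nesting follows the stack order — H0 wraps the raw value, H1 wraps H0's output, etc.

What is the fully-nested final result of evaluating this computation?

Evaluation trace:
get @ H1 ⇒ 7
emit(7) @ H0 ⇒ out+=7
H0 returns [7, 0]
H1 returns ([7, 0], 7)
H2 returns ([7, 0], 7)
= ([7, 0], 7)

Answer: ([7, 0], 7)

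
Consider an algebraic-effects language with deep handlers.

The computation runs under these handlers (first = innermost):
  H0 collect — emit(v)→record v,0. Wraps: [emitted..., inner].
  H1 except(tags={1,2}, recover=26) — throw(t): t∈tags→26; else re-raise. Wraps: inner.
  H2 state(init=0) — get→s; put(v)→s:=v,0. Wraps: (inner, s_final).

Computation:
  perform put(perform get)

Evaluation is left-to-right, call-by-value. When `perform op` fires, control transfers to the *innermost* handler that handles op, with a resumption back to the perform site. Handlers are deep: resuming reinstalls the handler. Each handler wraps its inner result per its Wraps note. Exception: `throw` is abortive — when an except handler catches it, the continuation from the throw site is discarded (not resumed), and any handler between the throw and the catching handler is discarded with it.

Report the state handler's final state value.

Step-by-step:
get @ H2 ⇒ 0
put(0) @ H2 ⇒ s:=0
H0 returns [0]
H1 returns [0]
H2 returns ([0], 0)
= ([0], 0)

Answer: 0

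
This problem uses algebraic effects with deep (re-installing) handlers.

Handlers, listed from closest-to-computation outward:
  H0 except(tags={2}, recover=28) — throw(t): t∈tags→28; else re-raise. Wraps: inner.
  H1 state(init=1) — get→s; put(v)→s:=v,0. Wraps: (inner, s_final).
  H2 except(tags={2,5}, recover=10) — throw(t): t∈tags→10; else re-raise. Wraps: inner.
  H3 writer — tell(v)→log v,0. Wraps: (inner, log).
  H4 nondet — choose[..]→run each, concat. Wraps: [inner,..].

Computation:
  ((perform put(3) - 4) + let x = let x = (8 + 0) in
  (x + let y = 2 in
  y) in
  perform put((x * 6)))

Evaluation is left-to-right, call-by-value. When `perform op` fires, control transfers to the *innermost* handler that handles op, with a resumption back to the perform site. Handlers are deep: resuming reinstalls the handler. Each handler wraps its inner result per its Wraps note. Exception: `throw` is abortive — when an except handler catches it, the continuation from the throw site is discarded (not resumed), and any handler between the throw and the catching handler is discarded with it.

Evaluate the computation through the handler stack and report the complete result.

Answer: [((-4, 60), ())]

Working:
put(3) @ H1 ⇒ s:=3
put(60) @ H1 ⇒ s:=60
H0 returns -4
H1 returns (-4, 60)
H2 returns (-4, 60)
H3 returns ((-4, 60), ())
H4 returns [((-4, 60), ())]
= [((-4, 60), ())]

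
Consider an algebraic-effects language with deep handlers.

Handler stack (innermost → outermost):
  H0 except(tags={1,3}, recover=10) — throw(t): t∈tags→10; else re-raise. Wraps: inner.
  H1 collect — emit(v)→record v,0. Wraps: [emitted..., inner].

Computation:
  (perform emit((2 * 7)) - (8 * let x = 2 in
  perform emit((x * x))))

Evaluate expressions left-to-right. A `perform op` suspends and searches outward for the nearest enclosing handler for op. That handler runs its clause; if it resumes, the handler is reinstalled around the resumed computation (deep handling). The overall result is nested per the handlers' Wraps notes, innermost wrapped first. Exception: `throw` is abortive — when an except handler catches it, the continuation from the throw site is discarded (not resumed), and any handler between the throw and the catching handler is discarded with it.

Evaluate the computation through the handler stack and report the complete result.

Evaluation trace:
emit(14) @ H1 ⇒ out+=14
emit(4) @ H1 ⇒ out+=4
H0 returns 0
H1 returns [14, 4, 0]
= [14, 4, 0]

Answer: [14, 4, 0]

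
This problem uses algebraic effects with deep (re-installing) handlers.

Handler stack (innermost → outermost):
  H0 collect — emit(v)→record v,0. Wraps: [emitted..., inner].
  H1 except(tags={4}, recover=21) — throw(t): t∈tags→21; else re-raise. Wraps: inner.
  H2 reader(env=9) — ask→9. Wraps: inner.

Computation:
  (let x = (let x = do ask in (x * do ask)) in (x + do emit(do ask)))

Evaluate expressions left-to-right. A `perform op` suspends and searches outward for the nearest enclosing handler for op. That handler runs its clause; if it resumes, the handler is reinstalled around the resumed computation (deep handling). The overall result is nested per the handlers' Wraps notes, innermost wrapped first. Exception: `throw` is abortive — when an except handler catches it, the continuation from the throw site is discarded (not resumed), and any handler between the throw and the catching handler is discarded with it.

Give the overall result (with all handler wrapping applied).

Evaluation trace:
ask @ H2 ⇒ 9
ask @ H2 ⇒ 9
ask @ H2 ⇒ 9
emit(9) @ H0 ⇒ out+=9
H0 returns [9, 81]
H1 returns [9, 81]
H2 returns [9, 81]
= [9, 81]

Answer: [9, 81]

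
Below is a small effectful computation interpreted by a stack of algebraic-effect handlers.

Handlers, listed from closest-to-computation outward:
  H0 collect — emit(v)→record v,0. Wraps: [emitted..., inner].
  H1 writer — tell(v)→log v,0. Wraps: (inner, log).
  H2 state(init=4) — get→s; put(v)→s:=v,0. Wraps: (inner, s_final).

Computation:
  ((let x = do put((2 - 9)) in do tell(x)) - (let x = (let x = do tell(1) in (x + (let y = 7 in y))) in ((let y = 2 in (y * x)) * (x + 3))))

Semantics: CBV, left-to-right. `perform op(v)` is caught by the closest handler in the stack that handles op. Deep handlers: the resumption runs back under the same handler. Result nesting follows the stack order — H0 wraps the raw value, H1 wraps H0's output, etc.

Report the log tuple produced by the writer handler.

Answer: (0, 1)

Working:
put(-7) @ H2 ⇒ s:=-7
tell(0) @ H1 ⇒ log+=0
tell(1) @ H1 ⇒ log+=1
H0 returns [-140]
H1 returns ([-140], (0, 1))
H2 returns (([-140], (0, 1)), -7)
= (([-140], (0, 1)), -7)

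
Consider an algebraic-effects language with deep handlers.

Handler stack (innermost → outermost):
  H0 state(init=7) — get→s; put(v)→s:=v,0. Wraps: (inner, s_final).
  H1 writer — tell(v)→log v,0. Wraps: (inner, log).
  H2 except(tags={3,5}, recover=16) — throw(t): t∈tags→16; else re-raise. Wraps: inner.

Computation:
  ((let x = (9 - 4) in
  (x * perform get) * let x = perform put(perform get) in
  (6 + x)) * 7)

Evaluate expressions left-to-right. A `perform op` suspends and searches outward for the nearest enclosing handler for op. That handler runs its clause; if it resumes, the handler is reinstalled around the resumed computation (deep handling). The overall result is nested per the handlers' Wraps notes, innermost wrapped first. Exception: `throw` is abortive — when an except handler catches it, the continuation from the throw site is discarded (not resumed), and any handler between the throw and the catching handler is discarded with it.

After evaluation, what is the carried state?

Answer: 7

Evaluation trace:
get @ H0 ⇒ 7
get @ H0 ⇒ 7
put(7) @ H0 ⇒ s:=7
H0 returns (1470, 7)
H1 returns ((1470, 7), ())
H2 returns ((1470, 7), ())
= ((1470, 7), ())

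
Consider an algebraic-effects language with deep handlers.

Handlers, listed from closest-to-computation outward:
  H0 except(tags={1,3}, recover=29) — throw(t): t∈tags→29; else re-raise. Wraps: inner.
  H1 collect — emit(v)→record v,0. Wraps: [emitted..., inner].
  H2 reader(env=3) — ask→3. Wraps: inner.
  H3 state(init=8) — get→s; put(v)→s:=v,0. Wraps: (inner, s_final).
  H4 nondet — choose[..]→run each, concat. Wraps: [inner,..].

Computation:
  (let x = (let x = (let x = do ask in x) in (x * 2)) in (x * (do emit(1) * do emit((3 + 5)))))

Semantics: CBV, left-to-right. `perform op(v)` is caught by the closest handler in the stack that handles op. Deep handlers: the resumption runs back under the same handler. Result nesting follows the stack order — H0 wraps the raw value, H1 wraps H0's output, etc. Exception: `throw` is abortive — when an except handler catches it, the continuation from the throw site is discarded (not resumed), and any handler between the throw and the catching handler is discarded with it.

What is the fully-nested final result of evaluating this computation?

Evaluation trace:
ask @ H2 ⇒ 3
emit(1) @ H1 ⇒ out+=1
emit(8) @ H1 ⇒ out+=8
H0 returns 0
H1 returns [1, 8, 0]
H2 returns [1, 8, 0]
H3 returns ([1, 8, 0], 8)
H4 returns [([1, 8, 0], 8)]
= [([1, 8, 0], 8)]

Answer: [([1, 8, 0], 8)]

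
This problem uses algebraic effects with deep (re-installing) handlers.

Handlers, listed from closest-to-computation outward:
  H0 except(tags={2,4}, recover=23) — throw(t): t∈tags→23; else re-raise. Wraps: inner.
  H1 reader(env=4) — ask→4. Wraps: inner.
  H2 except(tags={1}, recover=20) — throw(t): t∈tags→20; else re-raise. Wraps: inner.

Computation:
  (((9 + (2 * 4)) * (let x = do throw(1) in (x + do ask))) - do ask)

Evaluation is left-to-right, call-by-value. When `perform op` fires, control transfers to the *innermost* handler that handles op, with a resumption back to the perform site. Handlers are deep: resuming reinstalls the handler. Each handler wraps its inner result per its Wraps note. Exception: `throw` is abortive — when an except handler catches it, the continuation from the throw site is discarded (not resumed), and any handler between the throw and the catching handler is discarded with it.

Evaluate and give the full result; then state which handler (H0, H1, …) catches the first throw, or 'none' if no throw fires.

Evaluation trace:
throw(1) @ H0 re-raised
throw(1) @ H2 caught ⇒ 20
= 20

Answer: 20 ; first throw caught by: H2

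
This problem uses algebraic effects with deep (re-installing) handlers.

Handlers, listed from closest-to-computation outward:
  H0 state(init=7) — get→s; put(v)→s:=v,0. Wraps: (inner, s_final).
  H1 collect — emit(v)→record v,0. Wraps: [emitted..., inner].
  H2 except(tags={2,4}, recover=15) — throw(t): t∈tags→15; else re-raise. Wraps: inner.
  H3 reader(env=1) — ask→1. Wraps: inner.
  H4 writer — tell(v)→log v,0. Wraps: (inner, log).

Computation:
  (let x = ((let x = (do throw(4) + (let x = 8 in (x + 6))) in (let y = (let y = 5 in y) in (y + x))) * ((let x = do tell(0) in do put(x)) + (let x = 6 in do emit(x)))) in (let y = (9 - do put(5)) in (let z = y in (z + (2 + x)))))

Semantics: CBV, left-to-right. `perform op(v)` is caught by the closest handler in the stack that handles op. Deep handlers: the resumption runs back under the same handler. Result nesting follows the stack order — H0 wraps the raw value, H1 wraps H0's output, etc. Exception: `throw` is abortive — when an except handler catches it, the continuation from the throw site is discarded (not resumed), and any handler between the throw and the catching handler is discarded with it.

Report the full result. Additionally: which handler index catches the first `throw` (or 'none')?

Step-by-step:
throw(4) @ H2 caught ⇒ 15
H3 returns 15
H4 returns (15, ())
= (15, ())

Answer: (15, ()) ; first throw caught by: H2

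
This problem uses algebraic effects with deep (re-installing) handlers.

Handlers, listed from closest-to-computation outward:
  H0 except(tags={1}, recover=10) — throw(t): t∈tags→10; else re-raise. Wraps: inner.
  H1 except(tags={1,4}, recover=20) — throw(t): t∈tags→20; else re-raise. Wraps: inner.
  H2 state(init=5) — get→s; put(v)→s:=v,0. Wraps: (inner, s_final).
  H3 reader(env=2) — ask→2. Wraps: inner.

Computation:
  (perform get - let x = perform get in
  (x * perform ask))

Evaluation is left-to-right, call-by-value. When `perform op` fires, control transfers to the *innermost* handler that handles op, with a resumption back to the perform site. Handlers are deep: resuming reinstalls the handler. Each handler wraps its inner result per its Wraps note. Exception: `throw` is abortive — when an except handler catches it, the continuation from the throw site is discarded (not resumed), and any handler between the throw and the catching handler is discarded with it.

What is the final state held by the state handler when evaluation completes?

Answer: 5

Step-by-step:
get @ H2 ⇒ 5
get @ H2 ⇒ 5
ask @ H3 ⇒ 2
H0 returns -5
H1 returns -5
H2 returns (-5, 5)
H3 returns (-5, 5)
= (-5, 5)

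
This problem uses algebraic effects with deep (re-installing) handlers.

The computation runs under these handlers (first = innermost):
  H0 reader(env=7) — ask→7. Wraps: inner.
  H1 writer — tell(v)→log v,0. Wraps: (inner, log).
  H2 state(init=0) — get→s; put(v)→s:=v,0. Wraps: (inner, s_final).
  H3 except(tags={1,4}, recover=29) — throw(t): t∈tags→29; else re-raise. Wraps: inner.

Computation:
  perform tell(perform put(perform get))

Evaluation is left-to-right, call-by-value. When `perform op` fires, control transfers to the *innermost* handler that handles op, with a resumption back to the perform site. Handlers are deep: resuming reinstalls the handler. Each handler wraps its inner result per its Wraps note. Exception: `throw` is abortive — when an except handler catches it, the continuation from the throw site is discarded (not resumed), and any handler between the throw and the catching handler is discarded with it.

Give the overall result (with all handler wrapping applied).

Working:
get @ H2 ⇒ 0
put(0) @ H2 ⇒ s:=0
tell(0) @ H1 ⇒ log+=0
H0 returns 0
H1 returns (0, (0))
H2 returns ((0, (0)), 0)
H3 returns ((0, (0)), 0)
= ((0, (0)), 0)

Answer: ((0, (0)), 0)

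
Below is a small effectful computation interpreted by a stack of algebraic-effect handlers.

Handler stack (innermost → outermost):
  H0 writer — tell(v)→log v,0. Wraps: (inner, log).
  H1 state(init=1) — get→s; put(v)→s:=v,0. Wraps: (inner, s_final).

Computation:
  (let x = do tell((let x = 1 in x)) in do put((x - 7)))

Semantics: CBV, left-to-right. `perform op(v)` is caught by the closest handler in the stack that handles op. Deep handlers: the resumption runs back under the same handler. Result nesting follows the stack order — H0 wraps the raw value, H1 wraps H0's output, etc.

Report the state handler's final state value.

Answer: -7

Evaluation trace:
tell(1) @ H0 ⇒ log+=1
put(-7) @ H1 ⇒ s:=-7
H0 returns (0, (1))
H1 returns ((0, (1)), -7)
= ((0, (1)), -7)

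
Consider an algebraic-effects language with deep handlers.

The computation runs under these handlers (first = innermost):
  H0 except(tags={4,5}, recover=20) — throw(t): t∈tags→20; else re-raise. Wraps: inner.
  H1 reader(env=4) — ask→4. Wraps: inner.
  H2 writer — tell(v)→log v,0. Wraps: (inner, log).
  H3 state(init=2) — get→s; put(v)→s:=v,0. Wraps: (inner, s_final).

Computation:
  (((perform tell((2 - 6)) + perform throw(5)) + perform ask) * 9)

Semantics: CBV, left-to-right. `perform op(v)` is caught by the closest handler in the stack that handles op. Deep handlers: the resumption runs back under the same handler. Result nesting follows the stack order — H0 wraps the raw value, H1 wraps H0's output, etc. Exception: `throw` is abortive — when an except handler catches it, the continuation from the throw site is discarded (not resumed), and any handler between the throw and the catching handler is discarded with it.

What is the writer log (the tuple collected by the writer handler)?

Answer: (-4)

Evaluation trace:
tell(-4) @ H2 ⇒ log+=-4
throw(5) @ H0 caught ⇒ 20
H1 returns 20
H2 returns (20, (-4))
H3 returns ((20, (-4)), 2)
= ((20, (-4)), 2)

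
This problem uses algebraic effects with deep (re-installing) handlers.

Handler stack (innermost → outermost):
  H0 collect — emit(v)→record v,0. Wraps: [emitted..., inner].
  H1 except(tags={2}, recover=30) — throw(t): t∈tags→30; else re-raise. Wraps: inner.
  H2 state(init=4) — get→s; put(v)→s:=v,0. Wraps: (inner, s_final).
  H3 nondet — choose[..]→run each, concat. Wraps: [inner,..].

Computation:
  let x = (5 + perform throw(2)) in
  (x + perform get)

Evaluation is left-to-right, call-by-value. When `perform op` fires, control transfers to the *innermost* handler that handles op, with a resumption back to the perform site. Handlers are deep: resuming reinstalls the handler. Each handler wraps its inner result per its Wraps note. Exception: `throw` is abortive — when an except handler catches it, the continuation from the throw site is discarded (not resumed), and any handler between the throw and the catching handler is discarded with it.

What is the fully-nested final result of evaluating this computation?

Answer: [(30, 4)]

Working:
throw(2) @ H1 caught ⇒ 30
H2 returns (30, 4)
H3 returns [(30, 4)]
= [(30, 4)]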